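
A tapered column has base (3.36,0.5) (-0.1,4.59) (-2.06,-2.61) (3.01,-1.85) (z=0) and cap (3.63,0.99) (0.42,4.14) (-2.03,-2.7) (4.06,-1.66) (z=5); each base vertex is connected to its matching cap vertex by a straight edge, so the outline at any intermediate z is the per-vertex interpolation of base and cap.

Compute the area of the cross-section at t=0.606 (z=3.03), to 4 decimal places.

Area at t=0.606: 22.7799

Cross-section at t=0.606: each vertex is (1-t)·p0[i] + t·p1[i].
  v1: (1-0.606)·(3.36,0.5) + 0.606·(3.63,0.99) = (3.5236,0.7969)
  v2: (1-0.606)·(-0.1,4.59) + 0.606·(0.42,4.14) = (0.2151,4.3173)
  v3: (1-0.606)·(-2.06,-2.61) + 0.606·(-2.03,-2.7) = (-2.0418,-2.6645)
  v4: (1-0.606)·(3.01,-1.85) + 0.606·(4.06,-1.66) = (3.6463,-1.7349)
Shoelace sum Σ(x_i·y_{i+1} − x_{i+1}·y_i):
  i=1: 3.5236·4.3173 − 0.2151·0.7969 = +15.0411 (running +15.0411)
  i=2: 0.2151·-2.6645 − -2.0418·4.3173 = +8.2420 (running +23.2830)
  i=3: -2.0418·-1.7349 − 3.6463·-2.6645 = +13.2580 (running +36.5410)
  i=4: 3.6463·0.7969 − 3.5236·-1.7349 = +9.0189 (running +45.5599)
Area = |Σ|/2 = |45.5599|/2 = 22.7799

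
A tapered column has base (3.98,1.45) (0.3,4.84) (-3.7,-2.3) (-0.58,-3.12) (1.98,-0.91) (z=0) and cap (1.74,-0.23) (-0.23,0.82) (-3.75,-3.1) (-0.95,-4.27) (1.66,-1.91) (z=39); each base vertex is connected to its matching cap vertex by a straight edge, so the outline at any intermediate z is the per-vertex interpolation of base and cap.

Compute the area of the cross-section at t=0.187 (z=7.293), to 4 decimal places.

Cross-section at t=0.187: each vertex is (1-t)·p0[i] + t·p1[i].
  v1: (1-0.187)·(3.98,1.45) + 0.187·(1.74,-0.23) = (3.5611,1.1358)
  v2: (1-0.187)·(0.3,4.84) + 0.187·(-0.23,0.82) = (0.2009,4.0883)
  v3: (1-0.187)·(-3.7,-2.3) + 0.187·(-3.75,-3.1) = (-3.7093,-2.4496)
  v4: (1-0.187)·(-0.58,-3.12) + 0.187·(-0.95,-4.27) = (-0.6492,-3.3350)
  v5: (1-0.187)·(1.98,-0.91) + 0.187·(1.66,-1.91) = (1.9202,-1.0970)
Shoelace sum Σ(x_i·y_{i+1} − x_{i+1}·y_i):
  i=1: 3.5611·4.0883 − 0.2009·1.1358 = +14.3306 (running +14.3306)
  i=2: 0.2009·-2.4496 − -3.7093·4.0883 = +14.6727 (running +29.0033)
  i=3: -3.7093·-3.3350 − -0.6492·-2.4496 = +10.7806 (running +39.7839)
  i=4: -0.6492·-1.0970 − 1.9202·-3.3350 = +7.1160 (running +46.8999)
  i=5: 1.9202·1.1358 − 3.5611·-1.0970 = +6.0875 (running +52.9874)
Area = |Σ|/2 = |52.9874|/2 = 26.4937

Area at t=0.187: 26.4937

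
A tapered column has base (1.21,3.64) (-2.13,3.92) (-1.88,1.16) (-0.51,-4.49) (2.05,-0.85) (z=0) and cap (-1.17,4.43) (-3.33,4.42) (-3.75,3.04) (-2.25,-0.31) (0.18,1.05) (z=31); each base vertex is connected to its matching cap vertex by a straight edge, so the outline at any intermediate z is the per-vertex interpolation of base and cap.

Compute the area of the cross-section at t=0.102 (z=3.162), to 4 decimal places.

Area at t=0.102: 21.1511

Cross-section at t=0.102: each vertex is (1-t)·p0[i] + t·p1[i].
  v1: (1-0.102)·(1.21,3.64) + 0.102·(-1.17,4.43) = (0.9672,3.7206)
  v2: (1-0.102)·(-2.13,3.92) + 0.102·(-3.33,4.42) = (-2.2524,3.9710)
  v3: (1-0.102)·(-1.88,1.16) + 0.102·(-3.75,3.04) = (-2.0707,1.3518)
  v4: (1-0.102)·(-0.51,-4.49) + 0.102·(-2.25,-0.31) = (-0.6875,-4.0636)
  v5: (1-0.102)·(2.05,-0.85) + 0.102·(0.18,1.05) = (1.8593,-0.6562)
Shoelace sum Σ(x_i·y_{i+1} − x_{i+1}·y_i):
  i=1: 0.9672·3.9710 − -2.2524·3.7206 = +12.2211 (running +12.2211)
  i=2: -2.2524·1.3518 − -2.0707·3.9710 = +5.1782 (running +17.3993)
  i=3: -2.0707·-4.0636 − -0.6875·1.3518 = +9.3440 (running +26.7434)
  i=4: -0.6875·-0.6562 − 1.8593·-4.0636 = +8.0065 (running +34.7499)
  i=5: 1.8593·3.7206 − 0.9672·-0.6562 = +7.5522 (running +42.3021)
Area = |Σ|/2 = |42.3021|/2 = 21.1511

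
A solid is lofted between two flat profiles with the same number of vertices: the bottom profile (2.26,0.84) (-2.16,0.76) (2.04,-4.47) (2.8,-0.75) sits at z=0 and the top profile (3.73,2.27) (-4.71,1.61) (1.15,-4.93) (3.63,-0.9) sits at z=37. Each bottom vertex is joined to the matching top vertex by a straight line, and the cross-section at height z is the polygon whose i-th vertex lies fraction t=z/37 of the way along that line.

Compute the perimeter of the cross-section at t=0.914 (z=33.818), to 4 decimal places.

Perimeter at t=0.914: 24.3869

Cross-section at t=0.914: each vertex is (1-t)·p0[i] + t·p1[i].
  v1: (1-0.914)·(2.26,0.84) + 0.914·(3.73,2.27) = (3.6036,2.1470)
  v2: (1-0.914)·(-2.16,0.76) + 0.914·(-4.71,1.61) = (-4.4907,1.5369)
  v3: (1-0.914)·(2.04,-4.47) + 0.914·(1.15,-4.93) = (1.2265,-4.8904)
  v4: (1-0.914)·(2.8,-0.75) + 0.914·(3.63,-0.9) = (3.5586,-0.8871)
Perimeter = Σ |v_{i+1} − v_i|:
  edge 1→2: √(-8.0943² + -0.6101²) = 8.1172 (running 8.1172)
  edge 2→3: √(5.7172² + -6.4273²) = 8.6022 (running 16.7194)
  edge 3→4: √(2.3321² + 4.0033²) = 4.6331 (running 21.3525)
  edge 4→1: √(0.0450² + 3.0341²) = 3.0345 (running 24.3869)
Perimeter = 24.3869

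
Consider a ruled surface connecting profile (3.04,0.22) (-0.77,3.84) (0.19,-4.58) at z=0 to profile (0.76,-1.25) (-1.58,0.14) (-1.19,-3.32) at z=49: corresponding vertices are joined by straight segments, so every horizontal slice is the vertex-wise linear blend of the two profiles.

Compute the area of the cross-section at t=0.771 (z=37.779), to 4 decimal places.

Cross-section at t=0.771: each vertex is (1-t)·p0[i] + t·p1[i].
  v1: (1-0.771)·(3.04,0.22) + 0.771·(0.76,-1.25) = (1.2821,-0.9134)
  v2: (1-0.771)·(-0.77,3.84) + 0.771·(-1.58,0.14) = (-1.3945,0.9873)
  v3: (1-0.771)·(0.19,-4.58) + 0.771·(-1.19,-3.32) = (-0.8740,-3.6085)
Shoelace sum Σ(x_i·y_{i+1} − x_{i+1}·y_i):
  i=1: 1.2821·0.9873 − -1.3945·-0.9134 = -0.0079 (running -0.0079)
  i=2: -1.3945·-3.6085 − -0.8740·0.9873 = +5.8950 (running +5.8872)
  i=3: -0.8740·-0.9134 − 1.2821·-3.6085 = +5.4248 (running +11.3120)
Area = |Σ|/2 = |11.3120|/2 = 5.6560

Area at t=0.771: 5.6560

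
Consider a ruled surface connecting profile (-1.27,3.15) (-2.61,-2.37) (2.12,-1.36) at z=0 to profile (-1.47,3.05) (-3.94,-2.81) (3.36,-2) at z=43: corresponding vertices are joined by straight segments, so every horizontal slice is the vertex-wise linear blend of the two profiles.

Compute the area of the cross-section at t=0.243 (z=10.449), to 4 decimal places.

Area at t=0.243: 14.2235

Cross-section at t=0.243: each vertex is (1-t)·p0[i] + t·p1[i].
  v1: (1-0.243)·(-1.27,3.15) + 0.243·(-1.47,3.05) = (-1.3186,3.1257)
  v2: (1-0.243)·(-2.61,-2.37) + 0.243·(-3.94,-2.81) = (-2.9332,-2.4769)
  v3: (1-0.243)·(2.12,-1.36) + 0.243·(3.36,-2) = (2.4213,-1.5155)
Shoelace sum Σ(x_i·y_{i+1} − x_{i+1}·y_i):
  i=1: -1.3186·-2.4769 − -2.9332·3.1257 = +12.4343 (running +12.4343)
  i=2: -2.9332·-1.5155 − 2.4213·-2.4769 = +10.4427 (running +22.8771)
  i=3: 2.4213·3.1257 − -1.3186·-1.5155 = +5.5700 (running +28.4470)
Area = |Σ|/2 = |28.4470|/2 = 14.2235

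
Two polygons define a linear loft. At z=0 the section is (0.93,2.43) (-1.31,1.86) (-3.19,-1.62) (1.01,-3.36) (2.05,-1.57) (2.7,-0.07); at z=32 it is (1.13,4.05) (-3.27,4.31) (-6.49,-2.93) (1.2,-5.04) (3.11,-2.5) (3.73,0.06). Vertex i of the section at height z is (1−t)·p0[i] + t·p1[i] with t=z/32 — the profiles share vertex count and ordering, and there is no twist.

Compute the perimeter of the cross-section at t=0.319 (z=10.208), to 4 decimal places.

Cross-section at t=0.319: each vertex is (1-t)·p0[i] + t·p1[i].
  v1: (1-0.319)·(0.93,2.43) + 0.319·(1.13,4.05) = (0.9938,2.9468)
  v2: (1-0.319)·(-1.31,1.86) + 0.319·(-3.27,4.31) = (-1.9352,2.6416)
  v3: (1-0.319)·(-3.19,-1.62) + 0.319·(-6.49,-2.93) = (-4.2427,-2.0379)
  v4: (1-0.319)·(1.01,-3.36) + 0.319·(1.2,-5.04) = (1.0706,-3.8959)
  v5: (1-0.319)·(2.05,-1.57) + 0.319·(3.11,-2.5) = (2.3881,-1.8667)
  v6: (1-0.319)·(2.7,-0.07) + 0.319·(3.73,0.06) = (3.0286,-0.0285)
Perimeter = Σ |v_{i+1} − v_i|:
  edge 1→2: √(-2.9290² + -0.3052²) = 2.9449 (running 2.9449)
  edge 2→3: √(-2.3075² + -4.6794²) = 5.2174 (running 8.1623)
  edge 3→4: √(5.3133² + -1.8580²) = 5.6288 (running 13.7911)
  edge 4→5: √(1.3175² + 2.0293²) = 2.4195 (running 16.2106)
  edge 5→6: √(0.6404² + 1.8381²) = 1.9465 (running 18.1571)
  edge 6→1: √(-2.0348² + 2.9753²) = 3.6045 (running 21.7616)
Perimeter = 21.7616

Perimeter at t=0.319: 21.7616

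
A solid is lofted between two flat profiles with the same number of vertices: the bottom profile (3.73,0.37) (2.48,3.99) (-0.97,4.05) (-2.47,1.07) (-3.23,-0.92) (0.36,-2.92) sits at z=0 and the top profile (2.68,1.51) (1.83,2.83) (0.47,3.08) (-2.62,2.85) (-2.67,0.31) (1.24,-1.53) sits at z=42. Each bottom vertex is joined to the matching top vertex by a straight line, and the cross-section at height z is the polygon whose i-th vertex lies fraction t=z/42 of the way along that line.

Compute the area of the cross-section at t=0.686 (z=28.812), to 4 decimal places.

Cross-section at t=0.686: each vertex is (1-t)·p0[i] + t·p1[i].
  v1: (1-0.686)·(3.73,0.37) + 0.686·(2.68,1.51) = (3.0097,1.1520)
  v2: (1-0.686)·(2.48,3.99) + 0.686·(1.83,2.83) = (2.0341,3.1942)
  v3: (1-0.686)·(-0.97,4.05) + 0.686·(0.47,3.08) = (0.0178,3.3846)
  v4: (1-0.686)·(-2.47,1.07) + 0.686·(-2.62,2.85) = (-2.5729,2.2911)
  v5: (1-0.686)·(-3.23,-0.92) + 0.686·(-2.67,0.31) = (-2.8458,-0.0762)
  v6: (1-0.686)·(0.36,-2.92) + 0.686·(1.24,-1.53) = (0.9637,-1.9665)
Shoelace sum Σ(x_i·y_{i+1} − x_{i+1}·y_i):
  i=1: 3.0097·3.1942 − 2.0341·1.1520 = +7.2703 (running +7.2703)
  i=2: 2.0341·3.3846 − 0.0178·3.1942 = +6.8276 (running +14.0979)
  i=3: 0.0178·2.2911 − -2.5729·3.3846 = +8.7491 (running +22.8470)
  i=4: -2.5729·-0.0762 − -2.8458·2.2911 = +6.7162 (running +29.5631)
  i=5: -2.8458·-1.9665 − 0.9637·-0.0762 = +5.6697 (running +35.2328)
  i=6: 0.9637·1.1520 − 3.0097·-1.9665 = +7.0287 (running +42.2615)
Area = |Σ|/2 = |42.2615|/2 = 21.1307

Area at t=0.686: 21.1307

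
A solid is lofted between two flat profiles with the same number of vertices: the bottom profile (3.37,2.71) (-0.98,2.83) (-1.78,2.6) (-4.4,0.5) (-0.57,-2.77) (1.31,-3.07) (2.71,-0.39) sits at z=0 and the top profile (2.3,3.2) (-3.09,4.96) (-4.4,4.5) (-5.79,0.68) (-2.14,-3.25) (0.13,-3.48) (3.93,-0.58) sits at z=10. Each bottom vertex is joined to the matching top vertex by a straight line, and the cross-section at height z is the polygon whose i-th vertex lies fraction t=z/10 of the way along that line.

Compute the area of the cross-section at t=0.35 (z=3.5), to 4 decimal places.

Cross-section at t=0.35: each vertex is (1-t)·p0[i] + t·p1[i].
  v1: (1-0.35)·(3.37,2.71) + 0.35·(2.3,3.2) = (2.9955,2.8815)
  v2: (1-0.35)·(-0.98,2.83) + 0.35·(-3.09,4.96) = (-1.7185,3.5755)
  v3: (1-0.35)·(-1.78,2.6) + 0.35·(-4.4,4.5) = (-2.6970,3.2650)
  v4: (1-0.35)·(-4.4,0.5) + 0.35·(-5.79,0.68) = (-4.8865,0.5630)
  v5: (1-0.35)·(-0.57,-2.77) + 0.35·(-2.14,-3.25) = (-1.1195,-2.9380)
  v6: (1-0.35)·(1.31,-3.07) + 0.35·(0.13,-3.48) = (0.8970,-3.2135)
  v7: (1-0.35)·(2.71,-0.39) + 0.35·(3.93,-0.58) = (3.1370,-0.4565)
Shoelace sum Σ(x_i·y_{i+1} − x_{i+1}·y_i):
  i=1: 2.9955·3.5755 − -1.7185·2.8815 = +15.6623 (running +15.6623)
  i=2: -1.7185·3.2650 − -2.6970·3.5755 = +4.0322 (running +19.6945)
  i=3: -2.6970·0.5630 − -4.8865·3.2650 = +14.4360 (running +34.1305)
  i=4: -4.8865·-2.9380 − -1.1195·0.5630 = +14.9868 (running +49.1173)
  i=5: -1.1195·-3.2135 − 0.8970·-2.9380 = +6.2329 (running +55.3502)
  i=6: 0.8970·-0.4565 − 3.1370·-3.2135 = +9.6713 (running +65.0215)
  i=7: 3.1370·2.8815 − 2.9955·-0.4565 = +10.4067 (running +75.4282)
Area = |Σ|/2 = |75.4282|/2 = 37.7141

Area at t=0.35: 37.7141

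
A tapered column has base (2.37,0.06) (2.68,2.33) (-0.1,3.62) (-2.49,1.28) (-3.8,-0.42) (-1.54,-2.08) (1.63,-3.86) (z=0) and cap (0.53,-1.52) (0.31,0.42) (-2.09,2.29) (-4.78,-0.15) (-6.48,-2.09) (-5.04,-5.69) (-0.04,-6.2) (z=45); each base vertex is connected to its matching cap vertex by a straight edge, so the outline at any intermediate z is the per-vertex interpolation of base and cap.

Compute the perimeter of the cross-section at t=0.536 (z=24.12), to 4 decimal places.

Perimeter at t=0.536: 22.9277

Cross-section at t=0.536: each vertex is (1-t)·p0[i] + t·p1[i].
  v1: (1-0.536)·(2.37,0.06) + 0.536·(0.53,-1.52) = (1.3838,-0.7869)
  v2: (1-0.536)·(2.68,2.33) + 0.536·(0.31,0.42) = (1.4097,1.3062)
  v3: (1-0.536)·(-0.1,3.62) + 0.536·(-2.09,2.29) = (-1.1666,2.9071)
  v4: (1-0.536)·(-2.49,1.28) + 0.536·(-4.78,-0.15) = (-3.7174,0.5135)
  v5: (1-0.536)·(-3.8,-0.42) + 0.536·(-6.48,-2.09) = (-5.2365,-1.3151)
  v6: (1-0.536)·(-1.54,-2.08) + 0.536·(-5.04,-5.69) = (-3.4160,-4.0150)
  v7: (1-0.536)·(1.63,-3.86) + 0.536·(-0.04,-6.2) = (0.7349,-5.1142)
Perimeter = Σ |v_{i+1} − v_i|:
  edge 1→2: √(0.0259² + 2.0931²) = 2.0933 (running 2.0933)
  edge 2→3: √(-2.5763² + 1.6009²) = 3.0332 (running 5.1265)
  edge 3→4: √(-2.5508² + -2.3936²) = 3.4980 (running 8.6245)
  edge 4→5: √(-1.5190² + -1.8286²) = 2.3773 (running 11.0017)
  edge 5→6: √(1.8205² + -2.6998²) = 3.2563 (running 14.2580)
  edge 6→7: √(4.1509² + -1.0993²) = 4.2940 (running 18.5520)
  edge 7→1: √(0.6489² + 4.3274²) = 4.3757 (running 22.9277)
Perimeter = 22.9277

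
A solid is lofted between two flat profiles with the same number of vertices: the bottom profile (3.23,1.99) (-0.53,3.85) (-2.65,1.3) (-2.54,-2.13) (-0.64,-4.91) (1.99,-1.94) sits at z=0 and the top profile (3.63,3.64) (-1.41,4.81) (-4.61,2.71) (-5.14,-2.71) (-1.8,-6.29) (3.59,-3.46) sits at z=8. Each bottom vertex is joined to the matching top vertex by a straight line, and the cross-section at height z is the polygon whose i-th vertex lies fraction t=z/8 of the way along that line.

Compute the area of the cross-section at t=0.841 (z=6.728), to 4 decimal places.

Cross-section at t=0.841: each vertex is (1-t)·p0[i] + t·p1[i].
  v1: (1-0.841)·(3.23,1.99) + 0.841·(3.63,3.64) = (3.5664,3.3777)
  v2: (1-0.841)·(-0.53,3.85) + 0.841·(-1.41,4.81) = (-1.2701,4.6574)
  v3: (1-0.841)·(-2.65,1.3) + 0.841·(-4.61,2.71) = (-4.2984,2.4858)
  v4: (1-0.841)·(-2.54,-2.13) + 0.841·(-5.14,-2.71) = (-4.7266,-2.6178)
  v5: (1-0.841)·(-0.64,-4.91) + 0.841·(-1.8,-6.29) = (-1.6156,-6.0706)
  v6: (1-0.841)·(1.99,-1.94) + 0.841·(3.59,-3.46) = (3.3356,-3.2183)
Shoelace sum Σ(x_i·y_{i+1} − x_{i+1}·y_i):
  i=1: 3.5664·4.6574 − -1.2701·3.3777 = +20.8999 (running +20.8999)
  i=2: -1.2701·2.4858 − -4.2984·4.6574 = +16.8618 (running +37.7617)
  i=3: -4.2984·-2.6178 − -4.7266·2.4858 = +23.0016 (running +60.7633)
  i=4: -4.7266·-6.0706 − -1.6156·-2.6178 = +24.4640 (running +85.2273)
  i=5: -1.6156·-3.2183 − 3.3356·-6.0706 = +25.4484 (running +110.6758)
  i=6: 3.3356·3.3777 − 3.5664·-3.2183 = +22.7443 (running +133.4201)
Area = |Σ|/2 = |133.4201|/2 = 66.7100

Area at t=0.841: 66.7100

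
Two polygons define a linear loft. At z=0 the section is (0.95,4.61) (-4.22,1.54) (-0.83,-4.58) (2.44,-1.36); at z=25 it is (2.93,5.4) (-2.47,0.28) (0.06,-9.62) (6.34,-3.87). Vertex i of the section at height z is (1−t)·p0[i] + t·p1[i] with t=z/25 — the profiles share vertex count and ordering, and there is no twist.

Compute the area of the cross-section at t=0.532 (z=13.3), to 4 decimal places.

Cross-section at t=0.532: each vertex is (1-t)·p0[i] + t·p1[i].
  v1: (1-0.532)·(0.95,4.61) + 0.532·(2.93,5.4) = (2.0034,5.0303)
  v2: (1-0.532)·(-4.22,1.54) + 0.532·(-2.47,0.28) = (-3.2890,0.8697)
  v3: (1-0.532)·(-0.83,-4.58) + 0.532·(0.06,-9.62) = (-0.3565,-7.2613)
  v4: (1-0.532)·(2.44,-1.36) + 0.532·(6.34,-3.87) = (4.5148,-2.6953)
Shoelace sum Σ(x_i·y_{i+1} − x_{i+1}·y_i):
  i=1: 2.0034·0.8697 − -3.2890·5.0303 = +18.2869 (running +18.2869)
  i=2: -3.2890·-7.2613 − -0.3565·0.8697 = +24.1924 (running +42.4793)
  i=3: -0.3565·-2.6953 − 4.5148·-7.2613 = +33.7442 (running +76.2234)
  i=4: 4.5148·5.0303 − 2.0034·-2.6953 = +28.1104 (running +104.3338)
Area = |Σ|/2 = |104.3338|/2 = 52.1669

Area at t=0.532: 52.1669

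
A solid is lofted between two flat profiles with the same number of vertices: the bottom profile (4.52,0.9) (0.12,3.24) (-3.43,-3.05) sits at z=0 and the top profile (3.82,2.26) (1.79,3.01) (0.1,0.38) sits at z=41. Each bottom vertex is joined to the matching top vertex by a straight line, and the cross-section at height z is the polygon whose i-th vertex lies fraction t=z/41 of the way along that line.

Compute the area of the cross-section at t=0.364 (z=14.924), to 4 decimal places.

Cross-section at t=0.364: each vertex is (1-t)·p0[i] + t·p1[i].
  v1: (1-0.364)·(4.52,0.9) + 0.364·(3.82,2.26) = (4.2652,1.3950)
  v2: (1-0.364)·(0.12,3.24) + 0.364·(1.79,3.01) = (0.7279,3.1563)
  v3: (1-0.364)·(-3.43,-3.05) + 0.364·(0.1,0.38) = (-2.1451,-1.8015)
Shoelace sum Σ(x_i·y_{i+1} − x_{i+1}·y_i):
  i=1: 4.2652·3.1563 − 0.7279·1.3950 = +12.4467 (running +12.4467)
  i=2: 0.7279·-1.8015 − -2.1451·3.1563 = +5.4592 (running +17.9060)
  i=3: -2.1451·1.3950 − 4.2652·-1.8015 = +4.6912 (running +22.5972)
Area = |Σ|/2 = |22.5972|/2 = 11.2986

Area at t=0.364: 11.2986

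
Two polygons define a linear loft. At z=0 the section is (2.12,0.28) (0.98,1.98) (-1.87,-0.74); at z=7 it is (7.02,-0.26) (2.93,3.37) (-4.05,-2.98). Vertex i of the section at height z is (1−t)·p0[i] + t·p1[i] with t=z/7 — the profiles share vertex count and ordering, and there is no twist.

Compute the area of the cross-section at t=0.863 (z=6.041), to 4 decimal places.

Area at t=0.863: 21.5798

Cross-section at t=0.863: each vertex is (1-t)·p0[i] + t·p1[i].
  v1: (1-0.863)·(2.12,0.28) + 0.863·(7.02,-0.26) = (6.3487,-0.1860)
  v2: (1-0.863)·(0.98,1.98) + 0.863·(2.93,3.37) = (2.6628,3.1796)
  v3: (1-0.863)·(-1.87,-0.74) + 0.863·(-4.05,-2.98) = (-3.7513,-2.6731)
Shoelace sum Σ(x_i·y_{i+1} − x_{i+1}·y_i):
  i=1: 6.3487·3.1796 − 2.6628·-0.1860 = +20.6815 (running +20.6815)
  i=2: 2.6628·-2.6731 − -3.7513·3.1796 = +4.8095 (running +25.4910)
  i=3: -3.7513·-0.1860 − 6.3487·-2.6731 = +17.6687 (running +43.1597)
Area = |Σ|/2 = |43.1597|/2 = 21.5798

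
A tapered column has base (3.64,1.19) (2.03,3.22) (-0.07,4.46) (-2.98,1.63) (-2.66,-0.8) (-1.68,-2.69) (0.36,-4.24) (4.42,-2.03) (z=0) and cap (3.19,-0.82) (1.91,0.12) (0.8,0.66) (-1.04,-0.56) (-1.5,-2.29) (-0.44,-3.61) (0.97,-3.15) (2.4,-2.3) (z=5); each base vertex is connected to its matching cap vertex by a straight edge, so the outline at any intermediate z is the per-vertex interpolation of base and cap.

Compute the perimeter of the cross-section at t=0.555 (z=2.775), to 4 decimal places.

Cross-section at t=0.555: each vertex is (1-t)·p0[i] + t·p1[i].
  v1: (1-0.555)·(3.64,1.19) + 0.555·(3.19,-0.82) = (3.3902,0.0744)
  v2: (1-0.555)·(2.03,3.22) + 0.555·(1.91,0.12) = (1.9634,1.4995)
  v3: (1-0.555)·(-0.07,4.46) + 0.555·(0.8,0.66) = (0.4129,2.3510)
  v4: (1-0.555)·(-2.98,1.63) + 0.555·(-1.04,-0.56) = (-1.9033,0.4145)
  v5: (1-0.555)·(-2.66,-0.8) + 0.555·(-1.5,-2.29) = (-2.0162,-1.6269)
  v6: (1-0.555)·(-1.68,-2.69) + 0.555·(-0.44,-3.61) = (-0.9918,-3.2006)
  v7: (1-0.555)·(0.36,-4.24) + 0.555·(0.97,-3.15) = (0.6986,-3.6350)
  v8: (1-0.555)·(4.42,-2.03) + 0.555·(2.4,-2.3) = (3.2989,-2.1798)
Perimeter = Σ |v_{i+1} − v_i|:
  edge 1→2: √(-1.4268² + 1.4250²) = 2.0166 (running 2.0166)
  edge 2→3: √(-1.5505² + 0.8515²) = 1.7690 (running 3.7856)
  edge 3→4: √(-2.3161² + -1.9365²) = 3.0190 (running 6.8046)
  edge 4→5: √(-0.1129² + -2.0415²) = 2.0446 (running 8.8492)
  edge 5→6: √(1.0244² + -1.5737²) = 1.8777 (running 10.7269)
  edge 6→7: √(1.6904² + -0.4344²) = 1.7453 (running 12.4722)
  edge 7→8: √(2.6003² + 1.4552²) = 2.9798 (running 15.4520)
  edge 8→1: √(0.0914² + 2.2543²) = 2.2562 (running 17.7082)
Perimeter = 17.7082

Perimeter at t=0.555: 17.7082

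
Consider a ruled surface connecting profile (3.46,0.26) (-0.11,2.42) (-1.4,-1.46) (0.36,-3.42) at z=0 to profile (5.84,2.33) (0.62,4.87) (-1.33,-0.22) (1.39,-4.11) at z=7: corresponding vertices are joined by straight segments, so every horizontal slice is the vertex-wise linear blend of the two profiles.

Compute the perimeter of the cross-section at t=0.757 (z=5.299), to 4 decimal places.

Cross-section at t=0.757: each vertex is (1-t)·p0[i] + t·p1[i].
  v1: (1-0.757)·(3.46,0.26) + 0.757·(5.84,2.33) = (5.2617,1.8270)
  v2: (1-0.757)·(-0.11,2.42) + 0.757·(0.62,4.87) = (0.4426,4.2747)
  v3: (1-0.757)·(-1.4,-1.46) + 0.757·(-1.33,-0.22) = (-1.3470,-0.5213)
  v4: (1-0.757)·(0.36,-3.42) + 0.757·(1.39,-4.11) = (1.1397,-3.9423)
Perimeter = Σ |v_{i+1} − v_i|:
  edge 1→2: √(-4.8190² + 2.4477²) = 5.4050 (running 5.4050)
  edge 2→3: √(-1.7896² + -4.7960²) = 5.1190 (running 10.5240)
  edge 3→4: √(2.4867² + -3.4210²) = 4.2293 (running 14.7533)
  edge 4→1: √(4.1220² + 5.7693²) = 7.0905 (running 21.8439)
Perimeter = 21.8439

Perimeter at t=0.757: 21.8439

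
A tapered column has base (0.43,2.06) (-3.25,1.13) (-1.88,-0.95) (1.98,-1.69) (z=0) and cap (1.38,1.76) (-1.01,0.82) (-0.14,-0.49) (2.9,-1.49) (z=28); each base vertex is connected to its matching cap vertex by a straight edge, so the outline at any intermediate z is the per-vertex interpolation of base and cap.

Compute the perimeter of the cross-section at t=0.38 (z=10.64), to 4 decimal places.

Cross-section at t=0.38: each vertex is (1-t)·p0[i] + t·p1[i].
  v1: (1-0.38)·(0.43,2.06) + 0.38·(1.38,1.76) = (0.7910,1.9460)
  v2: (1-0.38)·(-3.25,1.13) + 0.38·(-1.01,0.82) = (-2.3988,1.0122)
  v3: (1-0.38)·(-1.88,-0.95) + 0.38·(-0.14,-0.49) = (-1.2188,-0.7752)
  v4: (1-0.38)·(1.98,-1.69) + 0.38·(2.9,-1.49) = (2.3296,-1.6140)
Perimeter = Σ |v_{i+1} − v_i|:
  edge 1→2: √(-3.1898² + -0.9338²) = 3.3237 (running 3.3237)
  edge 2→3: √(1.1800² + -1.7874²) = 2.1418 (running 5.4654)
  edge 3→4: √(3.5484² + -0.8388²) = 3.6462 (running 9.1116)
  edge 4→1: √(-1.5386² + 3.5600²) = 3.8783 (running 12.9899)
Perimeter = 12.9899

Perimeter at t=0.38: 12.9899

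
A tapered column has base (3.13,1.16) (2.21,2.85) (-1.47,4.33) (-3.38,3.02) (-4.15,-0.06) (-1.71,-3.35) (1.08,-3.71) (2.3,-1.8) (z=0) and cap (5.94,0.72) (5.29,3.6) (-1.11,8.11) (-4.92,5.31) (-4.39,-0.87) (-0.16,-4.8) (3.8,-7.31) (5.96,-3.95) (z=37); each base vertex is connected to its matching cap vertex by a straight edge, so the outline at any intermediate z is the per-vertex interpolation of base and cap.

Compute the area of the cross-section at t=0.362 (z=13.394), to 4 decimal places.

Cross-section at t=0.362: each vertex is (1-t)·p0[i] + t·p1[i].
  v1: (1-0.362)·(3.13,1.16) + 0.362·(5.94,0.72) = (4.1472,1.0007)
  v2: (1-0.362)·(2.21,2.85) + 0.362·(5.29,3.6) = (3.3250,3.1215)
  v3: (1-0.362)·(-1.47,4.33) + 0.362·(-1.11,8.11) = (-1.3397,5.6984)
  v4: (1-0.362)·(-3.38,3.02) + 0.362·(-4.92,5.31) = (-3.9375,3.8490)
  v5: (1-0.362)·(-4.15,-0.06) + 0.362·(-4.39,-0.87) = (-4.2369,-0.3532)
  v6: (1-0.362)·(-1.71,-3.35) + 0.362·(-0.16,-4.8) = (-1.1489,-3.8749)
  v7: (1-0.362)·(1.08,-3.71) + 0.362·(3.8,-7.31) = (2.0646,-5.0132)
  v8: (1-0.362)·(2.3,-1.8) + 0.362·(5.96,-3.95) = (3.6249,-2.5783)
Shoelace sum Σ(x_i·y_{i+1} − x_{i+1}·y_i):
  i=1: 4.1472·3.1215 − 3.3250·1.0007 = +9.6182 (running +9.6182)
  i=2: 3.3250·5.6984 − -1.3397·3.1215 = +23.1286 (running +32.7468)
  i=3: -1.3397·3.8490 − -3.9375·5.6984 = +17.2808 (running +50.0276)
  i=4: -3.9375·-0.3532 − -4.2369·3.8490 = +17.6985 (running +67.7261)
  i=5: -4.2369·-3.8749 − -1.1489·-0.3532 = +16.0117 (running +83.7377)
  i=6: -1.1489·-5.0132 − 2.0646·-3.8749 = +13.7599 (running +97.4977)
  i=7: 2.0646·-2.5783 − 3.6249·-5.0132 = +12.8492 (running +110.3469)
  i=8: 3.6249·1.0007 − 4.1472·-2.5783 = +14.3203 (running +124.6672)
Area = |Σ|/2 = |124.6672|/2 = 62.3336

Area at t=0.362: 62.3336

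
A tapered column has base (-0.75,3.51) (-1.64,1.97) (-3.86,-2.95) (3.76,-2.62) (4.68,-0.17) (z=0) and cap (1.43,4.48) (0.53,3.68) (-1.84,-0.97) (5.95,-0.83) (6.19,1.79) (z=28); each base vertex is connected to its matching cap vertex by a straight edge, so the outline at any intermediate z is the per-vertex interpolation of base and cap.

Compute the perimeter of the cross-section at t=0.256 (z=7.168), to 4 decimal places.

Cross-section at t=0.256: each vertex is (1-t)·p0[i] + t·p1[i].
  v1: (1-0.256)·(-0.75,3.51) + 0.256·(1.43,4.48) = (-0.1919,3.7583)
  v2: (1-0.256)·(-1.64,1.97) + 0.256·(0.53,3.68) = (-1.0845,2.4078)
  v3: (1-0.256)·(-3.86,-2.95) + 0.256·(-1.84,-0.97) = (-3.3429,-2.4431)
  v4: (1-0.256)·(3.76,-2.62) + 0.256·(5.95,-0.83) = (4.3206,-2.1618)
  v5: (1-0.256)·(4.68,-0.17) + 0.256·(6.19,1.79) = (5.0666,0.3318)
Perimeter = Σ |v_{i+1} − v_i|:
  edge 1→2: √(-0.8926² + -1.3506²) = 1.6189 (running 1.6189)
  edge 2→3: √(-2.2584² + -4.8509²) = 5.3508 (running 6.9697)
  edge 3→4: √(7.6635² + 0.2814²) = 7.6687 (running 14.6384)
  edge 4→5: √(0.7459² + 2.4935²) = 2.6027 (running 17.2411)
  edge 5→1: √(-5.2585² + 3.4266²) = 6.2764 (running 23.5174)
Perimeter = 23.5174

Perimeter at t=0.256: 23.5174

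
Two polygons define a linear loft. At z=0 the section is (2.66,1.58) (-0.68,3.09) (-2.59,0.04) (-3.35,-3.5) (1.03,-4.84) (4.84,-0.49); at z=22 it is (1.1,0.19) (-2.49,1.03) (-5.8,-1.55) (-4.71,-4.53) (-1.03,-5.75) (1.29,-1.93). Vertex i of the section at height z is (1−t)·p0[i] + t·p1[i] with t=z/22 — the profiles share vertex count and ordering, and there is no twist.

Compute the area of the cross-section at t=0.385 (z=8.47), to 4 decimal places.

Cross-section at t=0.385: each vertex is (1-t)·p0[i] + t·p1[i].
  v1: (1-0.385)·(2.66,1.58) + 0.385·(1.1,0.19) = (2.0594,1.0449)
  v2: (1-0.385)·(-0.68,3.09) + 0.385·(-2.49,1.03) = (-1.3769,2.2969)
  v3: (1-0.385)·(-2.59,0.04) + 0.385·(-5.8,-1.55) = (-3.8258,-0.5722)
  v4: (1-0.385)·(-3.35,-3.5) + 0.385·(-4.71,-4.53) = (-3.8736,-3.8965)
  v5: (1-0.385)·(1.03,-4.84) + 0.385·(-1.03,-5.75) = (0.2369,-5.1904)
  v6: (1-0.385)·(4.84,-0.49) + 0.385·(1.29,-1.93) = (3.4733,-1.0444)
Shoelace sum Σ(x_i·y_{i+1} − x_{i+1}·y_i):
  i=1: 2.0594·2.2969 − -1.3769·1.0449 = +6.1688 (running +6.1688)
  i=2: -1.3769·-0.5722 − -3.8258·2.2969 = +9.5754 (running +15.7442)
  i=3: -3.8258·-3.8965 − -3.8736·-0.5722 = +12.6913 (running +28.4355)
  i=4: -3.8736·-5.1904 − 0.2369·-3.8965 = +21.0284 (running +49.4640)
  i=5: 0.2369·-1.0444 − 3.4733·-5.1904 = +17.7800 (running +67.2439)
  i=6: 3.4733·1.0449 − 2.0594·-1.0444 = +5.7799 (running +73.0238)
Area = |Σ|/2 = |73.0238|/2 = 36.5119

Area at t=0.385: 36.5119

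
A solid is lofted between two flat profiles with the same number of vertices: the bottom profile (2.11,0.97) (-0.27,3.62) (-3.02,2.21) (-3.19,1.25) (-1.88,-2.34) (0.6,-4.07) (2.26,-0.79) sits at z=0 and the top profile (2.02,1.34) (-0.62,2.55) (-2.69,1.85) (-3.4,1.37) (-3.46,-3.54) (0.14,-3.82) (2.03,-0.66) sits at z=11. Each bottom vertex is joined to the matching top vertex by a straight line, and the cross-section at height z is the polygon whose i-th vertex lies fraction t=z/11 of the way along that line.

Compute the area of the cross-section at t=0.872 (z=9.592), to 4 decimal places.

Area at t=0.872: 28.0204

Cross-section at t=0.872: each vertex is (1-t)·p0[i] + t·p1[i].
  v1: (1-0.872)·(2.11,0.97) + 0.872·(2.02,1.34) = (2.0315,1.2926)
  v2: (1-0.872)·(-0.27,3.62) + 0.872·(-0.62,2.55) = (-0.5752,2.6870)
  v3: (1-0.872)·(-3.02,2.21) + 0.872·(-2.69,1.85) = (-2.7322,1.8961)
  v4: (1-0.872)·(-3.19,1.25) + 0.872·(-3.4,1.37) = (-3.3731,1.3546)
  v5: (1-0.872)·(-1.88,-2.34) + 0.872·(-3.46,-3.54) = (-3.2578,-3.3864)
  v6: (1-0.872)·(0.6,-4.07) + 0.872·(0.14,-3.82) = (0.1989,-3.8520)
  v7: (1-0.872)·(2.26,-0.79) + 0.872·(2.03,-0.66) = (2.0594,-0.6766)
Shoelace sum Σ(x_i·y_{i+1} − x_{i+1}·y_i):
  i=1: 2.0315·2.6870 − -0.5752·1.2926 = +6.2021 (running +6.2021)
  i=2: -0.5752·1.8961 − -2.7322·2.6870 = +6.2508 (running +12.4529)
  i=3: -2.7322·1.3546 − -3.3731·1.8961 = +2.6945 (running +15.1474)
  i=4: -3.3731·-3.3864 − -3.2578·1.3546 = +15.8358 (running +30.9833)
  i=5: -3.2578·-3.8520 − 0.1989·-3.3864 = +13.2224 (running +44.2056)
  i=6: 0.1989·-0.6766 − 2.0594·-3.8520 = +7.7984 (running +52.0040)
  i=7: 2.0594·1.2926 − 2.0315·-0.6766 = +4.0367 (running +56.0408)
Area = |Σ|/2 = |56.0408|/2 = 28.0204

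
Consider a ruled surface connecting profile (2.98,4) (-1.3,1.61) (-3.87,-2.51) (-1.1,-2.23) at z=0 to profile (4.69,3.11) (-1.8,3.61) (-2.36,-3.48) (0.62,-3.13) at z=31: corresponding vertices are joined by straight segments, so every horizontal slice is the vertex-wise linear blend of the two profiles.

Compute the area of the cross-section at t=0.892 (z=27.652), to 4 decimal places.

Cross-section at t=0.892: each vertex is (1-t)·p0[i] + t·p1[i].
  v1: (1-0.892)·(2.98,4) + 0.892·(4.69,3.11) = (4.5053,3.2061)
  v2: (1-0.892)·(-1.3,1.61) + 0.892·(-1.8,3.61) = (-1.7460,3.3940)
  v3: (1-0.892)·(-3.87,-2.51) + 0.892·(-2.36,-3.48) = (-2.5231,-3.3752)
  v4: (1-0.892)·(-1.1,-2.23) + 0.892·(0.62,-3.13) = (0.4342,-3.0328)
Shoelace sum Σ(x_i·y_{i+1} − x_{i+1}·y_i):
  i=1: 4.5053·3.3940 − -1.7460·3.2061 = +20.8889 (running +20.8889)
  i=2: -1.7460·-3.3752 − -2.5231·3.3940 = +14.4565 (running +35.3454)
  i=3: -2.5231·-3.0328 − 0.4342·-3.3752 = +9.1177 (running +44.4631)
  i=4: 0.4342·3.2061 − 4.5053·-3.0328 = +15.0560 (running +59.5191)
Area = |Σ|/2 = |59.5191|/2 = 29.7595

Area at t=0.892: 29.7595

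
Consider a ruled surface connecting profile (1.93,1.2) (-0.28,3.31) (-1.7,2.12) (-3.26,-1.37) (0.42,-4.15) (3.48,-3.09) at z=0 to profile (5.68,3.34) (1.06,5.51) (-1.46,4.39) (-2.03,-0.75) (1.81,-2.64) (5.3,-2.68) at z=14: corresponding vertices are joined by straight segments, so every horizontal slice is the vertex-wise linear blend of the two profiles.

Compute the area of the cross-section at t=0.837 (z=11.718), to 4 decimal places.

Area at t=0.837: 45.8534

Cross-section at t=0.837: each vertex is (1-t)·p0[i] + t·p1[i].
  v1: (1-0.837)·(1.93,1.2) + 0.837·(5.68,3.34) = (5.0687,2.9912)
  v2: (1-0.837)·(-0.28,3.31) + 0.837·(1.06,5.51) = (0.8416,5.1514)
  v3: (1-0.837)·(-1.7,2.12) + 0.837·(-1.46,4.39) = (-1.4991,4.0200)
  v4: (1-0.837)·(-3.26,-1.37) + 0.837·(-2.03,-0.75) = (-2.2305,-0.8511)
  v5: (1-0.837)·(0.42,-4.15) + 0.837·(1.81,-2.64) = (1.5834,-2.8861)
  v6: (1-0.837)·(3.48,-3.09) + 0.837·(5.3,-2.68) = (5.0033,-2.7468)
Shoelace sum Σ(x_i·y_{i+1} − x_{i+1}·y_i):
  i=1: 5.0687·5.1514 − 0.8416·2.9912 = +23.5938 (running +23.5938)
  i=2: 0.8416·4.0200 − -1.4991·5.1514 = +11.1057 (running +34.6996)
  i=3: -1.4991·-0.8511 − -2.2305·4.0200 = +10.2424 (running +44.9419)
  i=4: -2.2305·-2.8861 − 1.5834·-0.8511 = +7.7851 (running +52.7270)
  i=5: 1.5834·-2.7468 − 5.0033·-2.8861 = +10.0909 (running +62.8179)
  i=6: 5.0033·2.9912 − 5.0687·-2.7468 = +28.8889 (running +91.7068)
Area = |Σ|/2 = |91.7068|/2 = 45.8534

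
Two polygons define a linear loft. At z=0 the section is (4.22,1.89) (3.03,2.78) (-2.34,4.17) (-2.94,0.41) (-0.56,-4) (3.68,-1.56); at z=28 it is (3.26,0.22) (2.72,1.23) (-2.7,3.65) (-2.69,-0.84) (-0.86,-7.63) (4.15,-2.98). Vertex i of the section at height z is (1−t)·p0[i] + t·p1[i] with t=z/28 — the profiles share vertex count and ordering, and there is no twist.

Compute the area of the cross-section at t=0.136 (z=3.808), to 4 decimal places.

Area at t=0.136: 39.8690

Cross-section at t=0.136: each vertex is (1-t)·p0[i] + t·p1[i].
  v1: (1-0.136)·(4.22,1.89) + 0.136·(3.26,0.22) = (4.0894,1.6629)
  v2: (1-0.136)·(3.03,2.78) + 0.136·(2.72,1.23) = (2.9878,2.5692)
  v3: (1-0.136)·(-2.34,4.17) + 0.136·(-2.7,3.65) = (-2.3890,4.0993)
  v4: (1-0.136)·(-2.94,0.41) + 0.136·(-2.69,-0.84) = (-2.9060,0.2400)
  v5: (1-0.136)·(-0.56,-4) + 0.136·(-0.86,-7.63) = (-0.6008,-4.4937)
  v6: (1-0.136)·(3.68,-1.56) + 0.136·(4.15,-2.98) = (3.7439,-1.7531)
Shoelace sum Σ(x_i·y_{i+1} − x_{i+1}·y_i):
  i=1: 4.0894·2.5692 − 2.9878·1.6629 = +5.5382 (running +5.5382)
  i=2: 2.9878·4.0993 − -2.3890·2.5692 = +18.3857 (running +23.9239)
  i=3: -2.3890·0.2400 − -2.9060·4.0993 = +11.3392 (running +35.2630)
  i=4: -2.9060·-4.4937 − -0.6008·0.2400 = +13.2028 (running +48.4659)
  i=5: -0.6008·-1.7531 − 3.7439·-4.4937 = +17.8773 (running +66.3431)
  i=6: 3.7439·1.6629 − 4.0894·-1.7531 = +13.3950 (running +79.7381)
Area = |Σ|/2 = |79.7381|/2 = 39.8690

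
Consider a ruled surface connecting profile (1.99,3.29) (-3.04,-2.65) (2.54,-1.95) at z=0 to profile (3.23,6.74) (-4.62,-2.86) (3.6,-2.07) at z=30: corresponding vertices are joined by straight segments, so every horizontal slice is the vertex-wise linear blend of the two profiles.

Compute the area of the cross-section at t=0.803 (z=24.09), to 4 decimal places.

Area at t=0.803: 31.3671

Cross-section at t=0.803: each vertex is (1-t)·p0[i] + t·p1[i].
  v1: (1-0.803)·(1.99,3.29) + 0.803·(3.23,6.74) = (2.9857,6.0604)
  v2: (1-0.803)·(-3.04,-2.65) + 0.803·(-4.62,-2.86) = (-4.3087,-2.8186)
  v3: (1-0.803)·(2.54,-1.95) + 0.803·(3.6,-2.07) = (3.3912,-2.0464)
Shoelace sum Σ(x_i·y_{i+1} − x_{i+1}·y_i):
  i=1: 2.9857·-2.8186 − -4.3087·6.0604 = +17.6968 (running +17.6968)
  i=2: -4.3087·-2.0464 − 3.3912·-2.8186 = +18.3757 (running +36.0725)
  i=3: 3.3912·6.0604 − 2.9857·-2.0464 = +26.6616 (running +62.7341)
Area = |Σ|/2 = |62.7341|/2 = 31.3671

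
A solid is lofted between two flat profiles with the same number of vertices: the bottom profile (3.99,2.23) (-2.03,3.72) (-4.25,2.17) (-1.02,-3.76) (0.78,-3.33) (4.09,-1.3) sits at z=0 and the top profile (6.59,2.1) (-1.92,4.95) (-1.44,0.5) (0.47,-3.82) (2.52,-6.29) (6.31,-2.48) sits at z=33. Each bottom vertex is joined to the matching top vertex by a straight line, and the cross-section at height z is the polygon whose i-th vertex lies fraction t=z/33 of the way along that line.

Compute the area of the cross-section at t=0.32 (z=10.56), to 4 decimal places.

Cross-section at t=0.32: each vertex is (1-t)·p0[i] + t·p1[i].
  v1: (1-0.32)·(3.99,2.23) + 0.32·(6.59,2.1) = (4.8220,2.1884)
  v2: (1-0.32)·(-2.03,3.72) + 0.32·(-1.92,4.95) = (-1.9948,4.1136)
  v3: (1-0.32)·(-4.25,2.17) + 0.32·(-1.44,0.5) = (-3.3508,1.6356)
  v4: (1-0.32)·(-1.02,-3.76) + 0.32·(0.47,-3.82) = (-0.5432,-3.7792)
  v5: (1-0.32)·(0.78,-3.33) + 0.32·(2.52,-6.29) = (1.3368,-4.2772)
  v6: (1-0.32)·(4.09,-1.3) + 0.32·(6.31,-2.48) = (4.8004,-1.6776)
Shoelace sum Σ(x_i·y_{i+1} − x_{i+1}·y_i):
  i=1: 4.8220·4.1136 − -1.9948·2.1884 = +24.2012 (running +24.2012)
  i=2: -1.9948·1.6356 − -3.3508·4.1136 = +10.5212 (running +34.7224)
  i=3: -3.3508·-3.7792 − -0.5432·1.6356 = +13.5518 (running +48.2742)
  i=4: -0.5432·-4.2772 − 1.3368·-3.7792 = +7.3754 (running +55.6496)
  i=5: 1.3368·-1.6776 − 4.8004·-4.2772 = +18.2897 (running +73.9392)
  i=6: 4.8004·2.1884 − 4.8220·-1.6776 = +18.5946 (running +92.5338)
Area = |Σ|/2 = |92.5338|/2 = 46.2669

Area at t=0.32: 46.2669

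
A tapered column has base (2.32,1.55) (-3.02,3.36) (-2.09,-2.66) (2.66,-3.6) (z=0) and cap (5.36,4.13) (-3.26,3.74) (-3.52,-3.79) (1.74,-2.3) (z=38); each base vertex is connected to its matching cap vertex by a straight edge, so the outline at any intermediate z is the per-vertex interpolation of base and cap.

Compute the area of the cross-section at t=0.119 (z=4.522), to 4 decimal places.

Cross-section at t=0.119: each vertex is (1-t)·p0[i] + t·p1[i].
  v1: (1-0.119)·(2.32,1.55) + 0.119·(5.36,4.13) = (2.6818,1.8570)
  v2: (1-0.119)·(-3.02,3.36) + 0.119·(-3.26,3.74) = (-3.0486,3.4052)
  v3: (1-0.119)·(-2.09,-2.66) + 0.119·(-3.52,-3.79) = (-2.2602,-2.7945)
  v4: (1-0.119)·(2.66,-3.6) + 0.119·(1.74,-2.3) = (2.5505,-3.4453)
Shoelace sum Σ(x_i·y_{i+1} − x_{i+1}·y_i):
  i=1: 2.6818·3.4052 − -3.0486·1.8570 = +14.7932 (running +14.7932)
  i=2: -3.0486·-2.7945 − -2.2602·3.4052 = +16.2155 (running +31.0087)
  i=3: -2.2602·-3.4453 − 2.5505·-2.7945 = +14.9143 (running +45.9230)
  i=4: 2.5505·1.8570 − 2.6818·-3.4453 = +13.9758 (running +59.8989)
Area = |Σ|/2 = |59.8989|/2 = 29.9494

Area at t=0.119: 29.9494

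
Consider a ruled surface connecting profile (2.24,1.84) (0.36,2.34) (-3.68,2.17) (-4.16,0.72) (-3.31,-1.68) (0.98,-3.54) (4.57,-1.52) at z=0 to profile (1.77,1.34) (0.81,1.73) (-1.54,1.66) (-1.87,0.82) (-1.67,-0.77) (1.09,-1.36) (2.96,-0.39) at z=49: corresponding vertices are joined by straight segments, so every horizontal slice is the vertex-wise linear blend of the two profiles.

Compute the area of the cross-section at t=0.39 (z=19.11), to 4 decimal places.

Cross-section at t=0.39: each vertex is (1-t)·p0[i] + t·p1[i].
  v1: (1-0.39)·(2.24,1.84) + 0.39·(1.77,1.34) = (2.0567,1.6450)
  v2: (1-0.39)·(0.36,2.34) + 0.39·(0.81,1.73) = (0.5355,2.1021)
  v3: (1-0.39)·(-3.68,2.17) + 0.39·(-1.54,1.66) = (-2.8454,1.9711)
  v4: (1-0.39)·(-4.16,0.72) + 0.39·(-1.87,0.82) = (-3.2669,0.7590)
  v5: (1-0.39)·(-3.31,-1.68) + 0.39·(-1.67,-0.77) = (-2.6704,-1.3251)
  v6: (1-0.39)·(0.98,-3.54) + 0.39·(1.09,-1.36) = (1.0229,-2.6898)
  v7: (1-0.39)·(4.57,-1.52) + 0.39·(2.96,-0.39) = (3.9421,-1.0793)
Shoelace sum Σ(x_i·y_{i+1} − x_{i+1}·y_i):
  i=1: 2.0567·2.1021 − 0.5355·1.6450 = +3.4425 (running +3.4425)
  i=2: 0.5355·1.9711 − -2.8454·2.1021 = +7.0368 (running +10.4793)
  i=3: -2.8454·0.7590 − -3.2669·1.9711 = +4.2797 (running +14.7591)
  i=4: -3.2669·-1.3251 − -2.6704·0.7590 = +6.3558 (running +21.1149)
  i=5: -2.6704·-2.6898 − 1.0229·-1.3251 = +8.5383 (running +29.6531)
  i=6: 1.0229·-1.0793 − 3.9421·-2.6898 = +9.4994 (running +39.1526)
  i=7: 3.9421·1.6450 − 2.0567·-1.0793 = +8.7046 (running +47.8571)
Area = |Σ|/2 = |47.8571|/2 = 23.9286

Area at t=0.39: 23.9286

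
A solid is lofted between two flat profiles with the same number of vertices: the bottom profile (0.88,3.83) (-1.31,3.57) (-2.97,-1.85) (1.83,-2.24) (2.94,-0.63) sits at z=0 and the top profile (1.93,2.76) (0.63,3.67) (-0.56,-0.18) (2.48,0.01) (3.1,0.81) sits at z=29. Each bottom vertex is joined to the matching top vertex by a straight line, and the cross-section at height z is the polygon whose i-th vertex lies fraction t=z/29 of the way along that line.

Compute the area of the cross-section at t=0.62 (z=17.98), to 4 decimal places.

Area at t=0.62: 13.3950

Cross-section at t=0.62: each vertex is (1-t)·p0[i] + t·p1[i].
  v1: (1-0.62)·(0.88,3.83) + 0.62·(1.93,2.76) = (1.5310,3.1666)
  v2: (1-0.62)·(-1.31,3.57) + 0.62·(0.63,3.67) = (-0.1072,3.6320)
  v3: (1-0.62)·(-2.97,-1.85) + 0.62·(-0.56,-0.18) = (-1.4758,-0.8146)
  v4: (1-0.62)·(1.83,-2.24) + 0.62·(2.48,0.01) = (2.2330,-0.8450)
  v5: (1-0.62)·(2.94,-0.63) + 0.62·(3.1,0.81) = (3.0392,0.2628)
Shoelace sum Σ(x_i·y_{i+1} − x_{i+1}·y_i):
  i=1: 1.5310·3.6320 − -0.1072·3.1666 = +5.9001 (running +5.9001)
  i=2: -0.1072·-0.8146 − -1.4758·3.6320 = +5.4474 (running +11.3475)
  i=3: -1.4758·-0.8450 − 2.2330·-0.8146 = +3.0661 (running +14.4135)
  i=4: 2.2330·0.2628 − 3.0392·-0.8450 = +3.1550 (running +17.5685)
  i=5: 3.0392·3.1666 − 1.5310·0.2628 = +9.2216 (running +26.7901)
Area = |Σ|/2 = |26.7901|/2 = 13.3950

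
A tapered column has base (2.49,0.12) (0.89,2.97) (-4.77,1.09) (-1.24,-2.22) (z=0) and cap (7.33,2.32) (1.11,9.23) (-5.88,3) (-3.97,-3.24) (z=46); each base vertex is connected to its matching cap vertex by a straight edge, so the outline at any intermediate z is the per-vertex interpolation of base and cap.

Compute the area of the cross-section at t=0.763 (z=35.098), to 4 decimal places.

Area at t=0.763: 65.0326

Cross-section at t=0.763: each vertex is (1-t)·p0[i] + t·p1[i].
  v1: (1-0.763)·(2.49,0.12) + 0.763·(7.33,2.32) = (6.1829,1.7986)
  v2: (1-0.763)·(0.89,2.97) + 0.763·(1.11,9.23) = (1.0579,7.7464)
  v3: (1-0.763)·(-4.77,1.09) + 0.763·(-5.88,3) = (-5.6169,2.5473)
  v4: (1-0.763)·(-1.24,-2.22) + 0.763·(-3.97,-3.24) = (-3.3230,-2.9983)
Shoelace sum Σ(x_i·y_{i+1} − x_{i+1}·y_i):
  i=1: 6.1829·7.7464 − 1.0579·1.7986 = +45.9926 (running +45.9926)
  i=2: 1.0579·2.5473 − -5.6169·7.7464 = +46.2056 (running +92.1982)
  i=3: -5.6169·-2.9983 − -3.3230·2.5473 = +25.3058 (running +117.5039)
  i=4: -3.3230·1.7986 − 6.1829·-2.9983 = +12.5613 (running +130.0652)
Area = |Σ|/2 = |130.0652|/2 = 65.0326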